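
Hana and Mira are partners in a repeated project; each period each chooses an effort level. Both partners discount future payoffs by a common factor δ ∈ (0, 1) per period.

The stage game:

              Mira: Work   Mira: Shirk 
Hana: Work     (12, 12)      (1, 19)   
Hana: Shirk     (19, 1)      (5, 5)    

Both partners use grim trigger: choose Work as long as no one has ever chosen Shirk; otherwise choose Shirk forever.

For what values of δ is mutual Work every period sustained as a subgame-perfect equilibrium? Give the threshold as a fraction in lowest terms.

Under grim trigger the critical discount factor is (T−C)/(T−P) with T = 19, C = 12, P = 5.
δ* = (19−12)/(19−5) = 7/14 = 1/2.

1/2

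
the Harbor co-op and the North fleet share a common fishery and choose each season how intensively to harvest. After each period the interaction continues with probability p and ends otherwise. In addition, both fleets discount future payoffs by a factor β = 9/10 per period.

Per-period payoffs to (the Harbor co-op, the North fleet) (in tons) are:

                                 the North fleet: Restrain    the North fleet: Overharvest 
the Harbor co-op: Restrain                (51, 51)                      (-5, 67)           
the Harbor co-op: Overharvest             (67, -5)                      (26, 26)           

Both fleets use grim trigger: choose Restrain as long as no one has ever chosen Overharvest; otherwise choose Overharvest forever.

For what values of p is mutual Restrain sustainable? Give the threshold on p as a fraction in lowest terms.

Expected continuation weight on next period's payoff is β·p = 9/10·p, which plays the role of the discount factor.
Cooperation requires 9/10·p ≥ (67−51)/(67−26) = 16/41, hence p ≥ 160/369.

160/369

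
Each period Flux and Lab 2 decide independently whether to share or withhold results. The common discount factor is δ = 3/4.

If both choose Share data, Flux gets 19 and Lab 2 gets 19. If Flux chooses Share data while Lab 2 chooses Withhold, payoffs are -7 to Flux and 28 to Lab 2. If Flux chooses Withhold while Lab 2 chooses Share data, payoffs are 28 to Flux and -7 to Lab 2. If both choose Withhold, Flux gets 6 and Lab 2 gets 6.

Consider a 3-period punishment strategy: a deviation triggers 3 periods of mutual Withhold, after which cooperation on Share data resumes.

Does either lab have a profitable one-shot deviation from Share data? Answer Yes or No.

A one-shot deviation gives 28 now, then 6 for 3 periods, then back to 19.
Gain from deviating: (28−19) today; loss: (19−6) in each of the next 3 periods.
No-deviation condition: (19−6)(δ+…+δ^3) ≥ 28−19, i.e. δ+…+δ^3 ≥ 9/13.
At δ = 3/4: δ+…+δ^3 = 1.7344 ≥ 0.6923.
So cooperation is sustainable.

No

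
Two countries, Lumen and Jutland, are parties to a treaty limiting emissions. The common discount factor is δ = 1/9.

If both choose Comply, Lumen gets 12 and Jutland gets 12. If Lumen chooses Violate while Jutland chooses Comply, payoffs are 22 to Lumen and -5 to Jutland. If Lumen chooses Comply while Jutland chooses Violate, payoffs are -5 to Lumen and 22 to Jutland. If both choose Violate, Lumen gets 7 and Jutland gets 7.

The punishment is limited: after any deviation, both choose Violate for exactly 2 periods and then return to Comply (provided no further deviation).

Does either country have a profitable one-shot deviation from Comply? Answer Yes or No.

Comparing payoff streams over the 3 periods until play realigns: cooperate → 12(1+δ+…+δ^2); deviate → 22 + 7(δ+…+δ^2).
Cooperation is sustained iff (12−7)(δ+…+δ^2) ≥ 22−12.
δ+…+δ^2 = 1/9·(1−(1/9)^2)/(1−1/9) = 0.1235, and (22−12)/(12−7) = 2.0000.
0.1235 < 2.0000, so cooperation is not sustainable.

Yes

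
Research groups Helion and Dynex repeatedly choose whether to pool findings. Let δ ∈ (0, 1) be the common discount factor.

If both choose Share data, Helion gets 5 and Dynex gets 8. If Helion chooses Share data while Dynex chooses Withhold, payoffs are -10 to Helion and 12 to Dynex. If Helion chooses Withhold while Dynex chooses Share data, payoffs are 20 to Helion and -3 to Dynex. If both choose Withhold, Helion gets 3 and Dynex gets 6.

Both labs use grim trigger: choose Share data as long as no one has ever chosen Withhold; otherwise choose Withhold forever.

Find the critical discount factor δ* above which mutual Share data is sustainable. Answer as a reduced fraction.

Helion: cooperation gives 5 each period; deviation gives 20 once then 3 forever.
  5/(1−δ) ≥ 20 + 3δ/(1−δ) ⇒ δ ≥ 15/17.
Dynex: cooperation gives 8 each period; deviation gives 12 once then 6 forever.
  δ ≥ 4/6 = 2/3.
Both must hold, so the binding constraint is Helion's: δ ≥ 15/17.

15/17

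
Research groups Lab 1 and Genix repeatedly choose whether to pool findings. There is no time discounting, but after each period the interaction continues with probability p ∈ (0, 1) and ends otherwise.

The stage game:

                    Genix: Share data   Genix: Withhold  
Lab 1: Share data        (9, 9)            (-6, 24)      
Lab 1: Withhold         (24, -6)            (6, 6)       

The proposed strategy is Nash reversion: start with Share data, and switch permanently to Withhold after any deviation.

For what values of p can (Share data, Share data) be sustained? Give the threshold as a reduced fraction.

5/6

Expected cooperation value is 9 + p·9 + p²·9 + … = 9/(1−p); deviation gives 24 + p·6/(1−p).
9 ≥ 24(1−p) + 6p ⇒ 18p ≥ 15 ⇒ p ≥ 15/18 = 5/6.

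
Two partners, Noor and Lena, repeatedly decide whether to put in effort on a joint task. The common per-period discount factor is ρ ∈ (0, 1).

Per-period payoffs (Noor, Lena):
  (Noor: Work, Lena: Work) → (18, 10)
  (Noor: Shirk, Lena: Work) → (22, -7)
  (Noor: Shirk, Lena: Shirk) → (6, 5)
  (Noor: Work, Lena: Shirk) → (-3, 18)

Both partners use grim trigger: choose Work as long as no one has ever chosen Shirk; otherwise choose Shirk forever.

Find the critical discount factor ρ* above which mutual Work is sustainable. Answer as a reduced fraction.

8/13

Noor's threshold: (22−18)/(22−6) = 1/4.
Lena's threshold: (18−10)/(18−5) = 8/13.
1/4 < 8/13, so Lena binds and ρ* = 8/13.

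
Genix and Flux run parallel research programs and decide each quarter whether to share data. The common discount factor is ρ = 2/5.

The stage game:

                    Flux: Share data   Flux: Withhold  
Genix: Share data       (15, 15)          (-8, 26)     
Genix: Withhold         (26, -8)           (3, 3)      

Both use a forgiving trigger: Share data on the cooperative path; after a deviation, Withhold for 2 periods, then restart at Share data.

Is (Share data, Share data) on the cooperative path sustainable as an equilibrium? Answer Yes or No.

IC: ρ+…+ρ^2 ≥ (26−15)/(15−3) = 11/12.
At ρ = 2/5: partial sum = 0.5600 < 0.9167. Cooperation not sustainable.

No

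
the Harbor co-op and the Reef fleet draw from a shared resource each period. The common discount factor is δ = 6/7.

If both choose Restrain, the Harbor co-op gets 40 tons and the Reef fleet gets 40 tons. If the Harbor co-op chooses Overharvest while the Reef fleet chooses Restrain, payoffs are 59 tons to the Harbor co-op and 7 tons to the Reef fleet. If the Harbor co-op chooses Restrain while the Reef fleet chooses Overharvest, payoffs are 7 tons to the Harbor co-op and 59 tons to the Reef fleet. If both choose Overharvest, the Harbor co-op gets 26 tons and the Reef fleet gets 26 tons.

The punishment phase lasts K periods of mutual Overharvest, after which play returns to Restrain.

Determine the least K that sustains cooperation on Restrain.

2

No profitable deviation requires (40−26)(δ+…+δ^K) ≥ 59−40, i.e. δ+…+δ^K ≥ 19/14 ≈ 1.3571.
With δ = 6/7, the partial sums are K=1: 0.8571, K=2: 1.5918.
K = 2 is the first length at which the sum reaches 1.3571.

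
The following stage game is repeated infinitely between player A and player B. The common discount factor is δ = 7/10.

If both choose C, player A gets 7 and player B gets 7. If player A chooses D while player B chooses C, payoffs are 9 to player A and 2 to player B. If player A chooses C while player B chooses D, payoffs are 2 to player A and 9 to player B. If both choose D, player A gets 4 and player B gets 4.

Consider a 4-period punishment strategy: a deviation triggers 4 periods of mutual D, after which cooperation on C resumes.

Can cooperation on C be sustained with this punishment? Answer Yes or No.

Yes

Comparing payoff streams over the 5 periods until play realigns: cooperate → 7(1+δ+…+δ^4); deviate → 9 + 4(δ+…+δ^4).
Cooperation is sustained iff (7−4)(δ+…+δ^4) ≥ 9−7.
δ+…+δ^4 = 7/10·(1−(7/10)^4)/(1−7/10) = 1.7731, and (9−7)/(7−4) = 0.6667.
1.7731 ≥ 0.6667, so cooperation is sustainable.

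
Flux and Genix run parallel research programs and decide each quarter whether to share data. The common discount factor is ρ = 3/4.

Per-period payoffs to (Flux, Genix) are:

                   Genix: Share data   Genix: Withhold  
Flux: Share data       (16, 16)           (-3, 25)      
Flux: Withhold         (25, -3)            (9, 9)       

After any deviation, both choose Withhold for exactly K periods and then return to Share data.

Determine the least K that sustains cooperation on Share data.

No profitable deviation requires (16−9)(ρ+…+ρ^K) ≥ 25−16, i.e. ρ+…+ρ^K ≥ 9/7 ≈ 1.2857.
With ρ = 3/4, the partial sums are K=1: 0.7500, K=2: 1.3125.
K = 2 is the first length at which the sum reaches 1.2857.

2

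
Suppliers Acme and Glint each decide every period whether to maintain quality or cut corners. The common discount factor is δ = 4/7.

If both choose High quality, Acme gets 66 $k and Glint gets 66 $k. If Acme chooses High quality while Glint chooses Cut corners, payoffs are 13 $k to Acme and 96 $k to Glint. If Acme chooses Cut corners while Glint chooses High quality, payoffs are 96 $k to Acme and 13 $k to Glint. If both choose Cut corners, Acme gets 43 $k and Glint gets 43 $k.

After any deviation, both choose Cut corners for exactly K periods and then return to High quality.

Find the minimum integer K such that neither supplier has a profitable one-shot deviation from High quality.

7

No profitable deviation requires (66−43)(δ+…+δ^K) ≥ 96−66, i.e. δ+…+δ^K ≥ 30/23 ≈ 1.3043.
With δ = 4/7, the partial sums are K=1: 0.5714, K=2: 0.8980, …, K=5: 1.2521, K=6: 1.2869, K=7: 1.3068.
K = 7 is the first length at which the sum reaches 1.3043.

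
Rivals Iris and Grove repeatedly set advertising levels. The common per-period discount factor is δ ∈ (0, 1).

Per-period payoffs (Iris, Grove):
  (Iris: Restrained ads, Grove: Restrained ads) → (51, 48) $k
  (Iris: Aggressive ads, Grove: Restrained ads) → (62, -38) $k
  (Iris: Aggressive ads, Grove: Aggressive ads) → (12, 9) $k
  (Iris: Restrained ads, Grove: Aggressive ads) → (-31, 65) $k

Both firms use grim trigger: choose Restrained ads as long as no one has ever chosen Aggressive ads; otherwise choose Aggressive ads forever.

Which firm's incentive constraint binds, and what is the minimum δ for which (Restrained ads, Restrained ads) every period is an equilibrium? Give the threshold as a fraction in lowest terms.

For Iris: deviation gain 62−51 = 11, per-period punishment loss 51−12 = 39. IC gives δ ≥ 11/50.
For Grove: gain 17, loss 39 per period, so δ ≥ 17/56.
The tighter constraint is Grove's, so cooperation needs δ ≥ 17/56.

Grove; δ ≥ 17/56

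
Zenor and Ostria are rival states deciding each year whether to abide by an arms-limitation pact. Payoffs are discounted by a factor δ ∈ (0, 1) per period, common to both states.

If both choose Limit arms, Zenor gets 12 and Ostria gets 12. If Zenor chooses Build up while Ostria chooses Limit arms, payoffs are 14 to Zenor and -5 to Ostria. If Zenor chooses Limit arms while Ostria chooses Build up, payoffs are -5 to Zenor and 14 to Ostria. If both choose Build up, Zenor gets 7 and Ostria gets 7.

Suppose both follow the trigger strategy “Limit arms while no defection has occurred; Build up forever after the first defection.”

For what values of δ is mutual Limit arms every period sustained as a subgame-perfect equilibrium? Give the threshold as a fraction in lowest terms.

2/7

Cooperation forever yields 12 each period: 12/(1−δ).
Deviating yields 14 once, then 7 forever: 14 + 7δ/(1−δ).
No profitable deviation requires 12/(1−δ) ≥ 14 + 7δ/(1−δ).
Multiplying by (1−δ): 12 ≥ 14(1−δ) + 7δ = 14 − 7δ.
So 7δ ≥ 2, i.e. δ ≥ 2/7.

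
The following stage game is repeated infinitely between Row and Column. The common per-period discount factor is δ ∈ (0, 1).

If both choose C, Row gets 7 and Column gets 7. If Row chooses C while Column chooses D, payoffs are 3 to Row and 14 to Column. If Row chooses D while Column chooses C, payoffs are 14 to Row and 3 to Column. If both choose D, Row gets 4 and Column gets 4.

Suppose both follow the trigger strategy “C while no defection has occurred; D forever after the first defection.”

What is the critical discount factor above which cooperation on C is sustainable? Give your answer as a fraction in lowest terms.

7/(1−δ) ≥ 14 + 4δ/(1−δ)
7 ≥ 14 − 10δ
δ ≥ 7/10.

7/10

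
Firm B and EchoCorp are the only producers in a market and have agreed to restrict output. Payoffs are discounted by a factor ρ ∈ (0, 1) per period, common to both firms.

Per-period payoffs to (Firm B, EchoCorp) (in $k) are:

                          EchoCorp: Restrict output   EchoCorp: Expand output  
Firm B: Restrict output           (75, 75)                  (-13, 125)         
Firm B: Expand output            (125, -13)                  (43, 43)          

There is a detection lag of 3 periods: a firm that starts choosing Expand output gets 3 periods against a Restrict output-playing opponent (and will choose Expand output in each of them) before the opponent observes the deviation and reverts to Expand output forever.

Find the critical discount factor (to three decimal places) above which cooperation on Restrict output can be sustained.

0.848

The best deviation is to choose Expand output for all 3 undetected periods, earning 125 each, then 43 forever once detected.
Deviation value: 125(1−ρ^3)/(1−ρ) + 43ρ^3/(1−ρ); cooperation value: 75/(1−ρ).
IC: 75 ≥ 125(1−ρ^3) + 43ρ^3 = 125 − 82ρ^3.
So ρ^3 ≥ 50/82 = 25/41, giving ρ ≥ (25/41)^(1/3) ≈ 0.848.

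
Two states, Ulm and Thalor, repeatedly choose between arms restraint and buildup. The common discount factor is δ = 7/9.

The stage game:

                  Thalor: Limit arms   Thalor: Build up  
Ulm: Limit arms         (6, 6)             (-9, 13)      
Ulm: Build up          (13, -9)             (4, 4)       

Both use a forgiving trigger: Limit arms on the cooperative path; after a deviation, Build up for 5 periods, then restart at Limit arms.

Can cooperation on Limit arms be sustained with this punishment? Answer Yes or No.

No

Comparing payoff streams over the 6 periods until play realigns: cooperate → 6(1+δ+…+δ^5); deviate → 13 + 4(δ+…+δ^5).
Cooperation is sustained iff (6−4)(δ+…+δ^5) ≥ 13−6.
δ+…+δ^5 = 7/9·(1−(7/9)^5)/(1−7/9) = 2.5038, and (13−6)/(6−4) = 3.5000.
2.5038 < 3.5000, so cooperation is not sustainable.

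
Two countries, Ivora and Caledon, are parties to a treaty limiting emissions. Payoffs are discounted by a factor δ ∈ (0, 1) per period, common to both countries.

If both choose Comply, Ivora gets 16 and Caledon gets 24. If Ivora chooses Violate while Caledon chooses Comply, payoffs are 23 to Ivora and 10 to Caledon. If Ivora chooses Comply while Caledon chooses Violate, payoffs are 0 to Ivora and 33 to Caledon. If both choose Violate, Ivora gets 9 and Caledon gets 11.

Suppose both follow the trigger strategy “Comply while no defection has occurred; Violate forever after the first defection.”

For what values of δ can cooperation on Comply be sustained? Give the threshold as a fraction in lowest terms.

Ivora's threshold: (23−16)/(23−9) = 1/2.
Caledon's threshold: (33−24)/(33−11) = 9/22.
1/2 > 9/22, so Ivora binds and δ* = 1/2.

1/2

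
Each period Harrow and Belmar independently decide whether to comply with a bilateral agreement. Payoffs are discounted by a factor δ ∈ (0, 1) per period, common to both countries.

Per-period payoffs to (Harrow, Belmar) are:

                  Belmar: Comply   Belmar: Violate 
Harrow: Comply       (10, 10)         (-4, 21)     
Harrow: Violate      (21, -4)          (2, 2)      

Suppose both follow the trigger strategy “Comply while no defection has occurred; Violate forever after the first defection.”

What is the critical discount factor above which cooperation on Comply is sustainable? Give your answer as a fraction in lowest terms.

11/19

Under grim trigger the critical discount factor is (T−C)/(T−P) with T = 21, C = 10, P = 2.
δ* = (21−10)/(21−2) = 11/19.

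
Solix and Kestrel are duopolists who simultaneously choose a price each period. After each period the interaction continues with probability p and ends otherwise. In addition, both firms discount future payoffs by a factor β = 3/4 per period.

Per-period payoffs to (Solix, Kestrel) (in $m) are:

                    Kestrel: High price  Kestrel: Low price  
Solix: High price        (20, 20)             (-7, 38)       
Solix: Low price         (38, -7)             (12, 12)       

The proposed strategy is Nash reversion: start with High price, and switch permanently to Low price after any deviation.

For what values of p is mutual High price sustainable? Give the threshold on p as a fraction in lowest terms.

12/13

With continuation probability p and discount β, the effective per-period discount factor is βp.
Grim-trigger IC: βp ≥ (38−20)/(38−12) = 9/13.
So p ≥ (9/13)/(3/4) = 12/13.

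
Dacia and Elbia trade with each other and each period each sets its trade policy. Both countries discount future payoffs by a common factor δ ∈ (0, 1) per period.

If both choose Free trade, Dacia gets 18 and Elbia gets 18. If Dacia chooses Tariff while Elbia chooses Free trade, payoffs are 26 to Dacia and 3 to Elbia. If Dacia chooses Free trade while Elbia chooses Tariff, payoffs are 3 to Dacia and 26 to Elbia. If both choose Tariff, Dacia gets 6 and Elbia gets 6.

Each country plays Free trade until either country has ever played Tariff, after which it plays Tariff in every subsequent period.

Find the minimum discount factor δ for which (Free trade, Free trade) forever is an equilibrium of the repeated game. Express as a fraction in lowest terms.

2/5

Under grim trigger the critical discount factor is (T−C)/(T−P) with T = 26, C = 18, P = 6.
δ* = (26−18)/(26−6) = 8/20 = 2/5.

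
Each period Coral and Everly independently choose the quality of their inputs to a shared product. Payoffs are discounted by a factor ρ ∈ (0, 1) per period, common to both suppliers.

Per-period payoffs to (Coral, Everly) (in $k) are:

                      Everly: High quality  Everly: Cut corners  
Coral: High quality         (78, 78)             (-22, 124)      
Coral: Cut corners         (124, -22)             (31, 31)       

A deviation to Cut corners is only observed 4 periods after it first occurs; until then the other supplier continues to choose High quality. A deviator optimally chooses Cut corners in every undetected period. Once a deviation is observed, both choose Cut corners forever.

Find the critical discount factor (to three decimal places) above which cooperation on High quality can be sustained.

0.839

A deviator earns 124 for 4 periods, then 31 forever; cooperating earns 78 forever. Multiplying the IC by (1−ρ):
78 ≥ 124(1−ρ^4) + 31ρ^4, so 93·ρ^4 ≥ 46 and ρ^4 ≥ 46/93.
ρ ≥ (46/93)^(1/4) ≈ 0.839.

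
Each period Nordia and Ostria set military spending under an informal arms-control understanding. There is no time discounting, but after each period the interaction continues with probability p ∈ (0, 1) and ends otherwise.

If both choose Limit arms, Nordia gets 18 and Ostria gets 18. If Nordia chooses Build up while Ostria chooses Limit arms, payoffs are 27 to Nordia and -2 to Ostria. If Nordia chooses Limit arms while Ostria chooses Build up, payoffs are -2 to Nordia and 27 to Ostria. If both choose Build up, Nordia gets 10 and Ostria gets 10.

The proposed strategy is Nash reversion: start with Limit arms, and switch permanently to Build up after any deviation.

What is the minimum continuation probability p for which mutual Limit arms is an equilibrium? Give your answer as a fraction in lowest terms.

9/17

With no time discounting, the continuation probability p plays the role of the discount factor.
Grim-trigger IC: 18/(1−p) ≥ 27 + 10p/(1−p) ⇒ p ≥ (27−18)/(27−10) = 9/17.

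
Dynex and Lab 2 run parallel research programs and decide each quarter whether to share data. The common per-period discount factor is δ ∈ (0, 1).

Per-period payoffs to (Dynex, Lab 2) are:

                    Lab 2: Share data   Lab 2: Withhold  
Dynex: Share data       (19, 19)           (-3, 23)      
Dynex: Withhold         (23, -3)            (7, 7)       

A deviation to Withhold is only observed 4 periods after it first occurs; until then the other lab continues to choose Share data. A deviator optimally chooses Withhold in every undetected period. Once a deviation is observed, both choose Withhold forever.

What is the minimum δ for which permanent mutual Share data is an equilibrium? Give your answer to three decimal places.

0.707

Deviating for the 4 undetected periods gains 23−19 = 4 per period over cooperation, then loses 19−7 = 12 per period forever once punishment starts.
Gain: 4(1 + δ + … + δ^3); loss: 12·δ^4/(1−δ).
No profitable deviation ⇔ 4(1−δ^4) ≤ 12·δ^4, i.e. δ^4 ≥ 4/(4+12) = 1/4.
Hence δ ≥ (1/4)^(1/4) ≈ 0.707.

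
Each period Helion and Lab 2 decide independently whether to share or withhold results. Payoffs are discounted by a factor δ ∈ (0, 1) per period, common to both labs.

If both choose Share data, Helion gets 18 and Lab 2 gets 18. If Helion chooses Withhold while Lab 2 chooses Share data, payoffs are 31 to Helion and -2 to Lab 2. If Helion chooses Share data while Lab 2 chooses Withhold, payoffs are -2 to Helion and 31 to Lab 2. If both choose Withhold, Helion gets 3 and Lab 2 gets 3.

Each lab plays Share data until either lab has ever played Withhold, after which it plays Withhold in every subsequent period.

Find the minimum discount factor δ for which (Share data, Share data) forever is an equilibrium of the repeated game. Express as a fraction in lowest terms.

Cooperation forever yields 18 each period: 18/(1−δ).
Deviating yields 31 once, then 3 forever: 31 + 3δ/(1−δ).
No profitable deviation requires 18/(1−δ) ≥ 31 + 3δ/(1−δ).
Multiplying by (1−δ): 18 ≥ 31(1−δ) + 3δ = 31 − 28δ.
So 28δ ≥ 13, i.e. δ ≥ 13/28.

13/28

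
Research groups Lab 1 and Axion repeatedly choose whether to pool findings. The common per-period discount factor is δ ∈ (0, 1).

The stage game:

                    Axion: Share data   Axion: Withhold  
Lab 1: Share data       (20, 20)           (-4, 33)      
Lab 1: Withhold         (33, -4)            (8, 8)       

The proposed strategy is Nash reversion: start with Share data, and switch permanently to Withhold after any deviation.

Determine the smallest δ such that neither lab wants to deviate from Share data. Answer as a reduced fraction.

13/25

One-period gain from deviating is 33 − 20 = 13. The loss is 20 − 8 = 12 in every subsequent period, with present value 12·δ/(1−δ).
Deviation is unprofitable when 12·δ/(1−δ) ≥ 13, i.e. δ/(1−δ) ≥ 13/12.
Equivalently δ ≥ 13/(13+12) = 13/25.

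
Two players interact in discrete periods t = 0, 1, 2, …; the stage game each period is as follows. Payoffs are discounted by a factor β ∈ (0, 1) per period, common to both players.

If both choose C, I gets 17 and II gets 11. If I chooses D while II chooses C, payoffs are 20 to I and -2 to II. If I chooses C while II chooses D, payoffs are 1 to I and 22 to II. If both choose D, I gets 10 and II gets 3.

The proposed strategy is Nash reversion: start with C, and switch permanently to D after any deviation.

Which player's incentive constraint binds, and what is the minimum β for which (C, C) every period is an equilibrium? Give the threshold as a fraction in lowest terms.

For I: deviation gain 20−17 = 3, per-period punishment loss 17−10 = 7. IC gives β ≥ 3/10.
For II: gain 11, loss 8 per period, so β ≥ 11/19.
The tighter constraint is II's, so cooperation needs β ≥ 11/19.

II; β ≥ 11/19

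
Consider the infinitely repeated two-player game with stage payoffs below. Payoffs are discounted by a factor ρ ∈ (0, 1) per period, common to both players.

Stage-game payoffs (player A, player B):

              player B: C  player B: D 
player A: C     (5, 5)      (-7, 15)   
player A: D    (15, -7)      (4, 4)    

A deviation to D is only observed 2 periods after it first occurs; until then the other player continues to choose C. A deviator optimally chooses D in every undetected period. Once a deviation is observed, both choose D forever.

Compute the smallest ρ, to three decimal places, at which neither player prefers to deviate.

0.953

A deviator earns 15 for 2 periods, then 4 forever; cooperating earns 5 forever. Multiplying the IC by (1−ρ):
5 ≥ 15(1−ρ^2) + 4ρ^2, so 11·ρ^2 ≥ 10 and ρ^2 ≥ 10/11.
ρ ≥ (10/11)^(1/2) ≈ 0.953.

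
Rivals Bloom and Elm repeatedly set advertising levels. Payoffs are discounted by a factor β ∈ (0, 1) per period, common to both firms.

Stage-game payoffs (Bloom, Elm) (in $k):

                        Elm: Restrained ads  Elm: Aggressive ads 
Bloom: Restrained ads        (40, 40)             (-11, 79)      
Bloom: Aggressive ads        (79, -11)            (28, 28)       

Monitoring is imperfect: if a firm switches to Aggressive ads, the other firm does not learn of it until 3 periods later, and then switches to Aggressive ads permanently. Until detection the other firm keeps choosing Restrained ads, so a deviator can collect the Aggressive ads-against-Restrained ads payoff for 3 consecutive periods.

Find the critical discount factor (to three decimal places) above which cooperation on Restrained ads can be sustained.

0.914

A deviator earns 79 for 3 periods, then 28 forever; cooperating earns 40 forever. Multiplying the IC by (1−β):
40 ≥ 79(1−β^3) + 28β^3, so 51·β^3 ≥ 39 and β^3 ≥ 13/17.
β ≥ (13/17)^(1/3) ≈ 0.914.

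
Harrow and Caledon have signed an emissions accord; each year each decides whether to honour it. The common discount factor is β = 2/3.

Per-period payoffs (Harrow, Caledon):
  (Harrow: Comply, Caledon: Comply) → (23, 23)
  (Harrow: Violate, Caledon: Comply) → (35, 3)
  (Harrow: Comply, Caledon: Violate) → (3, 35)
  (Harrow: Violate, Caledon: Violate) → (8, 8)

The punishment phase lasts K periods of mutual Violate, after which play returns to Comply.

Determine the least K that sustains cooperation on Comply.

2

No profitable deviation requires (23−8)(β+…+β^K) ≥ 35−23, i.e. β+…+β^K ≥ 4/5 ≈ 0.8000.
With β = 2/3, the partial sums are K=1: 0.6667, K=2: 1.1111.
K = 2 is the first length at which the sum reaches 0.8000.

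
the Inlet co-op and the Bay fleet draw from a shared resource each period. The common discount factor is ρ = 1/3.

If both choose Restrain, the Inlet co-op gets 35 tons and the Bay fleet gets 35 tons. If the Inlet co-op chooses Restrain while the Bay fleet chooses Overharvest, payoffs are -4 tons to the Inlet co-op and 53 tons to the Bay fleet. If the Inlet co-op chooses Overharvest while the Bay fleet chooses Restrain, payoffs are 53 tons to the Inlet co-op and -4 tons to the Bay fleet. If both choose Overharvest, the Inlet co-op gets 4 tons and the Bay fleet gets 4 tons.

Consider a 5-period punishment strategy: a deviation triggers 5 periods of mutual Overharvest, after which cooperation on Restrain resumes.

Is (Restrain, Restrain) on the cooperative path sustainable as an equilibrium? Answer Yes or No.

A one-shot deviation gives 53 now, then 4 for 5 periods, then back to 35.
Gain from deviating: (53−35) today; loss: (35−4) in each of the next 5 periods.
No-deviation condition: (35−4)(ρ+…+ρ^5) ≥ 53−35, i.e. ρ+…+ρ^5 ≥ 18/31.
At ρ = 1/3: ρ+…+ρ^5 = 0.4979 < 0.5806.
So cooperation is not sustainable.

No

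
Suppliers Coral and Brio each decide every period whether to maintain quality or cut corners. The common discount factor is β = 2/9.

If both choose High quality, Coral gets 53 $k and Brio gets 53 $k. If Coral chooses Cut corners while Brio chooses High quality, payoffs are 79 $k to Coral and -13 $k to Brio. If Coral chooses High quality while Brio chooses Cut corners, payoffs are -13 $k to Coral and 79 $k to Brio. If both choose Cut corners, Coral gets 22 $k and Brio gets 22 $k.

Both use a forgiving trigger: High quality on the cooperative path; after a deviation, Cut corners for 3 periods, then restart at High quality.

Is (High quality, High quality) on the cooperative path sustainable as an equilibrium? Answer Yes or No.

No

Comparing payoff streams over the 4 periods until play realigns: cooperate → 53(1+β+…+β^3); deviate → 79 + 22(β+…+β^3).
Cooperation is sustained iff (53−22)(β+…+β^3) ≥ 79−53.
β+…+β^3 = 2/9·(1−(2/9)^3)/(1−2/9) = 0.2826, and (79−53)/(53−22) = 0.8387.
0.2826 < 0.8387, so cooperation is not sustainable.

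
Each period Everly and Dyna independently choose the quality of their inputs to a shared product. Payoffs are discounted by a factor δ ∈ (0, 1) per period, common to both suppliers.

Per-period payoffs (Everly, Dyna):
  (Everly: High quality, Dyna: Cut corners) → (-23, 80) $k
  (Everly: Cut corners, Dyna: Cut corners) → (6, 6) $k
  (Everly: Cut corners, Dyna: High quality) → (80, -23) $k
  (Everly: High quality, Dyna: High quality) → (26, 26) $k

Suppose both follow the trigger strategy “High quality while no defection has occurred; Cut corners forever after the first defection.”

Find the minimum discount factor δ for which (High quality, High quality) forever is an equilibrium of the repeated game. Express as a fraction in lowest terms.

27/37

Cooperation forever yields 26 each period: 26/(1−δ).
Deviating yields 80 once, then 6 forever: 80 + 6δ/(1−δ).
No profitable deviation requires 26/(1−δ) ≥ 80 + 6δ/(1−δ).
Multiplying by (1−δ): 26 ≥ 80(1−δ) + 6δ = 80 − 74δ.
So 74δ ≥ 54, i.e. δ ≥ 54/74 = 27/37.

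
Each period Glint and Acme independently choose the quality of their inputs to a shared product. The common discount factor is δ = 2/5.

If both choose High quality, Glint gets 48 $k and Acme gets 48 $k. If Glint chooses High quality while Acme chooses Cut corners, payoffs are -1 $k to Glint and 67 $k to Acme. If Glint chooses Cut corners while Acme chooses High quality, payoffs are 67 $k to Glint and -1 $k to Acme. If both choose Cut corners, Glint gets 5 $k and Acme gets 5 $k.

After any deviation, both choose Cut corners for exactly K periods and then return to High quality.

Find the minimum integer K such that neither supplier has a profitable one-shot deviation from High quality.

Need Σ_{k=1}^{K} δ^k ≥ (67−48)/(48−5) = 0.4419 at δ = 2/5.
At K = 1 the sum is 0.4000 < 0.4419; at K = 2 it is 0.5600 ≥ 0.4419.
So the minimum punishment length is K = 2.

2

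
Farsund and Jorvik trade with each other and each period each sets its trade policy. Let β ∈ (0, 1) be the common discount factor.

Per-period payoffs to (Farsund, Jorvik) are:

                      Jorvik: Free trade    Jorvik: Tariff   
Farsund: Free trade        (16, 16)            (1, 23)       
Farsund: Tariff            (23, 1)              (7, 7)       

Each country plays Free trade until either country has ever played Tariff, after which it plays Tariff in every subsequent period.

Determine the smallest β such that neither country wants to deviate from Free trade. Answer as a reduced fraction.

16/(1−β) ≥ 23 + 7β/(1−β)
16 ≥ 23 − 16β
β ≥ 7/16.

7/16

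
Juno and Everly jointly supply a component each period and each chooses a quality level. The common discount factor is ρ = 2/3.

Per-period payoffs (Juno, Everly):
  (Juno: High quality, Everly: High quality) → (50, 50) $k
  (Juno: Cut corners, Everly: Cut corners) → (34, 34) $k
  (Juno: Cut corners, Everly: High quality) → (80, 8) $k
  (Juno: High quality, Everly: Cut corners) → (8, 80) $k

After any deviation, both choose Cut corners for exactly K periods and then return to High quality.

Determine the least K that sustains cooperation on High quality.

No profitable deviation requires (50−34)(ρ+…+ρ^K) ≥ 80−50, i.e. ρ+…+ρ^K ≥ 15/8 ≈ 1.8750.
With ρ = 2/3, the partial sums are K=1: 0.6667, K=2: 1.1111, …, K=5: 1.7366, K=6: 1.8244, K=7: 1.8829.
K = 7 is the first length at which the sum reaches 1.8750.

7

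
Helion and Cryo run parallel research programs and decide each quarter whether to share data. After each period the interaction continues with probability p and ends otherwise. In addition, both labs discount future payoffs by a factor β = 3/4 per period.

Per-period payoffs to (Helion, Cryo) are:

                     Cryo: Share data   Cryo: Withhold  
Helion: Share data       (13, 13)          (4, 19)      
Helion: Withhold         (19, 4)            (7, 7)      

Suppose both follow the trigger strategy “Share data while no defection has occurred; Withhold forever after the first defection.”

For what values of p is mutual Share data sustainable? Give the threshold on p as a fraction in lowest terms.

2/3

With continuation probability p and discount β, the effective per-period discount factor is βp.
Grim-trigger IC: βp ≥ (19−13)/(19−7) = 1/2.
So p ≥ (1/2)/(3/4) = 2/3.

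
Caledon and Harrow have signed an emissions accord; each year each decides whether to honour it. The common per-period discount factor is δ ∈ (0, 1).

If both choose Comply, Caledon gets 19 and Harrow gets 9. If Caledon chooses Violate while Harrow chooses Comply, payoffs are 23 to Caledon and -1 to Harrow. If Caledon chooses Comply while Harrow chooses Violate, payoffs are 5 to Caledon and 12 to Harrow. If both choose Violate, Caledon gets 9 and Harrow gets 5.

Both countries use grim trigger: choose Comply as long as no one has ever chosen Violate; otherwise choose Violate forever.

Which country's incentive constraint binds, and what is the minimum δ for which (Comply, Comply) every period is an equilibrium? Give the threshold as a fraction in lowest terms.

Harrow; δ ≥ 3/7

Caledon's threshold: (23−19)/(23−9) = 2/7.
Harrow's threshold: (12−9)/(12−5) = 3/7.
2/7 < 3/7, so Harrow binds and δ* = 3/7.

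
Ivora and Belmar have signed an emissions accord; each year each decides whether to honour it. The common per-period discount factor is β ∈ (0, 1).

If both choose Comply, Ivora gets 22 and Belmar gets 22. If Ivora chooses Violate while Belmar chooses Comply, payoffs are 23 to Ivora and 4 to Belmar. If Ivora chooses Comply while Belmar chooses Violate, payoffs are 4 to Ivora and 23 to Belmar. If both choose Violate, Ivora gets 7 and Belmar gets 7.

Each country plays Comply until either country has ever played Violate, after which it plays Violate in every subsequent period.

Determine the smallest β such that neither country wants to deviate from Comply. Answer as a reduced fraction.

1/16

Under grim trigger the critical discount factor is (T−C)/(T−P) with T = 23, C = 22, P = 7.
β* = (23−22)/(23−7) = 1/16.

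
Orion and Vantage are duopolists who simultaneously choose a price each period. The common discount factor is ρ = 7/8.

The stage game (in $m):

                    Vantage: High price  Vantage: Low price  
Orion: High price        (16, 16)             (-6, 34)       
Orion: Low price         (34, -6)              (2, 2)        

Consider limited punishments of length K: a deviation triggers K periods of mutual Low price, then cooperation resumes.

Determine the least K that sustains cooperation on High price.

No profitable deviation requires (16−2)(ρ+…+ρ^K) ≥ 34−16, i.e. ρ+…+ρ^K ≥ 9/7 ≈ 1.2857.
With ρ = 7/8, the partial sums are K=1: 0.8750, K=2: 1.6406.
K = 2 is the first length at which the sum reaches 1.2857.

2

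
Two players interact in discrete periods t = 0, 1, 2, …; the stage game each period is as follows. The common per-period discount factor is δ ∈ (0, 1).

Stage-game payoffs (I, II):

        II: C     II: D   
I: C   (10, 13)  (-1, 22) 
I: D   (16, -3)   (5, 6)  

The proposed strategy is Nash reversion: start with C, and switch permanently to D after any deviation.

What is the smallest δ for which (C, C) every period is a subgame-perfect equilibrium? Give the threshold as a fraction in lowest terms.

I: cooperation gives 10 each period; deviation gives 16 once then 5 forever.
  10/(1−δ) ≥ 16 + 5δ/(1−δ) ⇒ δ ≥ 6/11.
II: cooperation gives 13 each period; deviation gives 22 once then 6 forever.
  δ ≥ 9/16.
Both must hold, so the binding constraint is II's: δ ≥ 9/16.

9/16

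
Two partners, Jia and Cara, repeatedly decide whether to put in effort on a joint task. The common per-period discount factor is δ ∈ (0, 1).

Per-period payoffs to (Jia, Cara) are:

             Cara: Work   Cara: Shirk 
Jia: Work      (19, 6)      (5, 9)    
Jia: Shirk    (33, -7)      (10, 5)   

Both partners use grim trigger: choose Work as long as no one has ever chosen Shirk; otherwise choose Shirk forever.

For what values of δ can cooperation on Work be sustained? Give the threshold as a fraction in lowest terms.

3/4

Jia's threshold: (33−19)/(33−10) = 14/23.
Cara's threshold: (9−6)/(9−5) = 3/4.
14/23 < 3/4, so Cara binds and δ* = 3/4.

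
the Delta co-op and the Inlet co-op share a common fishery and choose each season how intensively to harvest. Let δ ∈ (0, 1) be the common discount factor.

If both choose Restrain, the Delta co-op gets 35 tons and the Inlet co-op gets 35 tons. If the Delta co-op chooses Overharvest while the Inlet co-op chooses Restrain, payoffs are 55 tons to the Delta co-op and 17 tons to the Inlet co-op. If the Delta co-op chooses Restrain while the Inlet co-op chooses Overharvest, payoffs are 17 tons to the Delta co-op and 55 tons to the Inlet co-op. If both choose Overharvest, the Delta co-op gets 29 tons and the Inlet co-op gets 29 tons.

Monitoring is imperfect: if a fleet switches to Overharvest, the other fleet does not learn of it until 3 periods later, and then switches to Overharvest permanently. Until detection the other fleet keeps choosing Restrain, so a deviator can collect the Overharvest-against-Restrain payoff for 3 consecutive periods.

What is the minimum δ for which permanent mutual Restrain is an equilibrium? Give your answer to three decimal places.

0.916

A deviator earns 55 for 3 periods, then 29 forever; cooperating earns 35 forever. Multiplying the IC by (1−δ):
35 ≥ 55(1−δ^3) + 29δ^3, so 26·δ^3 ≥ 20 and δ^3 ≥ 10/13.
δ ≥ (10/13)^(1/3) ≈ 0.916.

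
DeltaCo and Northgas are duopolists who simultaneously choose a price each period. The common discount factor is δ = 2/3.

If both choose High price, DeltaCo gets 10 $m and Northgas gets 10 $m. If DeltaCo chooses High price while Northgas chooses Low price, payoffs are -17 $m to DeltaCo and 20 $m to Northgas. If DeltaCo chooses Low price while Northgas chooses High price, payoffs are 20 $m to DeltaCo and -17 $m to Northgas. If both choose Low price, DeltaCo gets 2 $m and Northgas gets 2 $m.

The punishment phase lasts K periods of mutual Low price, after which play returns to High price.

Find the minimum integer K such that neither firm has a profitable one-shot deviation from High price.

Need Σ_{k=1}^{K} δ^k ≥ (20−10)/(10−2) = 1.2500 at δ = 2/3.
At K = 2 the sum is 1.1111 < 1.2500; at K = 3 it is 1.4074 ≥ 1.2500.
So the minimum punishment length is K = 3.

3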